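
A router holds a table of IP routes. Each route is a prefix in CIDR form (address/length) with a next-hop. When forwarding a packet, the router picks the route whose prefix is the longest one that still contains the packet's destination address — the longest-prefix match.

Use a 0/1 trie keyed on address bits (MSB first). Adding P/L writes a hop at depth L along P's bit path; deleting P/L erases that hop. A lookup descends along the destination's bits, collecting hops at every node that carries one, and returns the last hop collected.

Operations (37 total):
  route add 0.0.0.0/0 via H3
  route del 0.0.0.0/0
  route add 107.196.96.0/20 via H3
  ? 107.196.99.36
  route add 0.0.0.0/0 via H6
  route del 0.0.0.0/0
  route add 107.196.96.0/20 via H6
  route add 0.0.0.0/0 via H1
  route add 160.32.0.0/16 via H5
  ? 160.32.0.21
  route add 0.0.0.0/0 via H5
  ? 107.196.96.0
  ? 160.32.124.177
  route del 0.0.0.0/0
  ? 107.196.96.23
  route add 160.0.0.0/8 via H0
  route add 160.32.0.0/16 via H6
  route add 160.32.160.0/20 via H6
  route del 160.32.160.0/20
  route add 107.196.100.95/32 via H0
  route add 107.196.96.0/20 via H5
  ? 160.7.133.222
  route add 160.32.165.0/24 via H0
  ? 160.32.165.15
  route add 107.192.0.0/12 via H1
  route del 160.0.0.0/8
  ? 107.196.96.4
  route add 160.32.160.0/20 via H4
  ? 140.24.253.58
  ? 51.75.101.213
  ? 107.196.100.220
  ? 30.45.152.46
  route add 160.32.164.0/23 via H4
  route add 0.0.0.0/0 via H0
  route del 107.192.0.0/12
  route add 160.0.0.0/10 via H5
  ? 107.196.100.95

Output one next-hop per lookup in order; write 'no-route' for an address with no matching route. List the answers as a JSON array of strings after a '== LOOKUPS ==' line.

Apply in order:
  + 0.0.0.0/0 (H3) depth=0
  - 0.0.0.0/0 clear@0
  + 107.196.96.0/20 (H3) depth=20
  ? 107.196.99.36  path d0:-→d1:-→d2:-→d3:-→d4:-→d5:-→d6:-→d7:-→d8:-→d9:-→d10:-→d11:-→d12:-→d13:-→d14:-→d15:-→d16:-→d17:-→d18:-→d19:-→d20:H3  best=H3
  + 0.0.0.0/0 (H6) depth=0
  - 0.0.0.0/0 clear@0
  + 107.196.96.0/20 (H6) depth=20
  + 0.0.0.0/0 (H1) depth=0
  + 160.32.0.0/16 (H5) depth=16
  ? 160.32.0.21  path d0:H1→d1:-→d2:-→d3:-→d4:-→d5:-→d6:-→d7:-→d8:-→d9:-→d10:-→d11:-→d12:-→d13:-→d14:-→d15:-→d16:H5  best=H5
  + 0.0.0.0/0 (H5) depth=0
  ? 107.196.96.0  path d0:H5→d1:-→d2:-→d3:-→d4:-→d5:-→d6:-→d7:-→d8:-→d9:-→d10:-→d11:-→d12:-→d13:-→d14:-→d15:-→d16:-→d17:-→d18:-→d19:-→d20:H6  best=H6
  ? 160.32.124.177  path d0:H5→d1:-→d2:-→d3:-→d4:-→d5:-→d6:-→d7:-→d8:-→d9:-→d10:-→d11:-→d12:-→d13:-→d14:-→d15:-→d16:H5  best=H5
  - 0.0.0.0/0 clear@0
  ? 107.196.96.23  path d0:-→d1:-→d2:-→d3:-→d4:-→d5:-→d6:-→d7:-→d8:-→d9:-→d10:-→d11:-→d12:-→d13:-→d14:-→d15:-→d16:-→d17:-→d18:-→d19:-→d20:H6  best=H6
  + 160.0.0.0/8 (H0) depth=8
  + 160.32.0.0/16 (H6) depth=16
  + 160.32.160.0/20 (H6) depth=20
  - 160.32.160.0/20 clear@20
  + 107.196.100.95/32 (H0) depth=32
  + 107.196.96.0/20 (H5) depth=20
  ? 160.7.133.222  path d0:-→d1:-→d2:-→d3:-→d4:-→d5:-→d6:-→d7:-→d8:H0→d9:-→d10:-  best=H0
  + 160.32.165.0/24 (H0) depth=24
  ? 160.32.165.15  path d0:-→d1:-→d2:-→d3:-→d4:-→d5:-→d6:-→d7:-→d8:H0→d9:-→d10:-→d11:-→d12:-→d13:-→d14:-→d15:-→d16:H6→d17:-→d18:-→d19:-→d20:-→d21:-→d22:-→d23:-→d24:H0  best=H0
  + 107.192.0.0/12 (H1) depth=12
  - 160.0.0.0/8 clear@8
  ? 107.196.96.4  path d0:-→d1:-→d2:-→d3:-→d4:-→d5:-→d6:-→d7:-→d8:-→d9:-→d10:-→d11:-→d12:H1→d13:-→d14:-→d15:-→d16:-→d17:-→d18:-→d19:-→d20:H5→d21:-  best=H5
  + 160.32.160.0/20 (H4) depth=20
  ? 140.24.253.58  path d0:-→d1:-→d2:-  best=no-route
  ? 51.75.101.213  path d0:-→d1:-  best=no-route
  ? 107.196.100.220  path d0:-→d1:-→d2:-→d3:-→d4:-→d5:-→d6:-→d7:-→d8:-→d9:-→d10:-→d11:-→d12:H1→d13:-→d14:-→d15:-→d16:-→d17:-→d18:-→d19:-→d20:H5→d21:-→d22:-→d23:-→d24:-  best=H5
  ? 30.45.152.46  path d0:-→d1:-  best=no-route
  + 160.32.164.0/23 (H4) depth=23
  + 0.0.0.0/0 (H0) depth=0
  - 107.192.0.0/12 clear@12
  + 160.0.0.0/10 (H5) depth=10
  ? 107.196.100.95  path d0:H0→d1:-→d2:-→d3:-→d4:-→d5:-→d6:-→d7:-→d8:-→d9:-→d10:-→d11:-→d12:-→d13:-→d14:-→d15:-→d16:-→d17:-→d18:-→d19:-→d20:H5→d21:-→d22:-→d23:-→d24:-→d25:-→d26:-→d27:-→d28:-→d29:-→d30:-→d31:-→d32:H0  best=H0

== LOOKUPS ==
["H3","H5","H6","H5","H6","H0","H0","H5","no-route","no-route","H5","no-route","H0"]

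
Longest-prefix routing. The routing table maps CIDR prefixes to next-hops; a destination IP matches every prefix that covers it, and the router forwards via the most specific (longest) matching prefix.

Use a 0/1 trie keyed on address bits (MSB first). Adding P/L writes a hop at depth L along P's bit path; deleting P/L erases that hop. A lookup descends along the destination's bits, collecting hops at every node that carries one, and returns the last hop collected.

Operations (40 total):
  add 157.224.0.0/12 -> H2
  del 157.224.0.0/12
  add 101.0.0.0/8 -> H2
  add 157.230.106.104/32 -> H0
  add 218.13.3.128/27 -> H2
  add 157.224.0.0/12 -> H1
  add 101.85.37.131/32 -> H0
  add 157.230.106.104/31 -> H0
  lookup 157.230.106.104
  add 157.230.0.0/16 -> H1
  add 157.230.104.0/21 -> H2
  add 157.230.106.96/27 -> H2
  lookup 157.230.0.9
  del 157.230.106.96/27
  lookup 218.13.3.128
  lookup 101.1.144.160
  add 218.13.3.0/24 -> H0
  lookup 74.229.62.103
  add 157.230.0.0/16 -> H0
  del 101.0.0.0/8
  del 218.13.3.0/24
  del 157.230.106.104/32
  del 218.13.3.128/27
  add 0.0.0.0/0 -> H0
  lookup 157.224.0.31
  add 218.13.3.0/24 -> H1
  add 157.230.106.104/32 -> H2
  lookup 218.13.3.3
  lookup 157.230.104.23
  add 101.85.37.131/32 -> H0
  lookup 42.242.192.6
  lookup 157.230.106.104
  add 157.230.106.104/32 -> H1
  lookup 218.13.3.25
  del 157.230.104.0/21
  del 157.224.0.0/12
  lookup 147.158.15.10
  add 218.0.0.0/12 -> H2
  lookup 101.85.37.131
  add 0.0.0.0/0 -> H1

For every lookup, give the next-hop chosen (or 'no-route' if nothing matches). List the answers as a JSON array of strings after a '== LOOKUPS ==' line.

Trace:
  + 157.224.0.0/12 (H2) depth=12
  del 157.224.0.0/12 (clear depth 12)
  + 101.0.0.0/8 (H2) depth=8
  + 157.230.106.104/32 (H0) depth=32
  + 218.13.3.128/27 (H2) depth=27
  + 157.224.0.0/12 (H1) depth=12
  + 101.85.37.131/32 (H0) depth=32
  + 157.230.106.104/31 (H0) depth=31
  Q 157.230.106.104: descend 10011101111001100110101001101000 ; hops seen [H1,H0,H0] ; pick H0
  + 157.230.0.0/16 (H1) depth=16
  + 157.230.104.0/21 (H2) depth=21
  + 157.230.106.96/27 (H2) depth=27
  Q 157.230.0.9: descend 10011101111001100 ; hops seen [H1,H1] ; pick H1
  del 157.230.106.96/27 (clear depth 27)
  Q 218.13.3.128: descend 110110100000110100000011100 ; hops seen [H2] ; pick H2
  Q 101.1.144.160: descend 011001010 ; hops seen [H2] ; pick H2
  + 218.13.3.0/24 (H0) depth=24
  Q 74.229.62.103: descend 01 ; hops seen [∅] ; pick no-route
  + 157.230.0.0/16 (H0) depth=16
  del 101.0.0.0/8 (clear depth 8)
  del 218.13.3.0/24 (clear depth 24)
  del 157.230.106.104/32 (clear depth 32)
  del 218.13.3.128/27 (clear depth 27)
  + 0.0.0.0/0 (H0) depth=0
  Q 157.224.0.31: descend 1001110111100 ; hops seen [H0,H1] ; pick H1
  + 218.13.3.0/24 (H1) depth=24
  + 157.230.106.104/32 (H2) depth=32
  Q 218.13.3.3: descend 110110100000110100000011 ; hops seen [H0,H1] ; pick H1
  Q 157.230.104.23: descend 1001110111100110011010 ; hops seen [H0,H1,H0,H2] ; pick H2
  + 101.85.37.131/32 (H0) depth=32
  Q 42.242.192.6: descend 0 ; hops seen [H0] ; pick H0
  Q 157.230.106.104: descend 10011101111001100110101001101000 ; hops seen [H0,H1,H0,H2,H0,H2] ; pick H2
  + 157.230.106.104/32 (H1) depth=32
  Q 218.13.3.25: descend 110110100000110100000011 ; hops seen [H0,H1] ; pick H1
  del 157.230.104.0/21 (clear depth 21)
  del 157.224.0.0/12 (clear depth 12)
  Q 147.158.15.10: descend 1001 ; hops seen [H0] ; pick H0
  + 218.0.0.0/12 (H2) depth=12
  Q 101.85.37.131: descend 01100101010101010010010110000011 ; hops seen [H0,H0] ; pick H0
  + 0.0.0.0/0 (H1) depth=0

== LOOKUPS ==
["H0","H1","H2","H2","no-route","H1","H1","H2","H0","H2","H1","H0","H0"]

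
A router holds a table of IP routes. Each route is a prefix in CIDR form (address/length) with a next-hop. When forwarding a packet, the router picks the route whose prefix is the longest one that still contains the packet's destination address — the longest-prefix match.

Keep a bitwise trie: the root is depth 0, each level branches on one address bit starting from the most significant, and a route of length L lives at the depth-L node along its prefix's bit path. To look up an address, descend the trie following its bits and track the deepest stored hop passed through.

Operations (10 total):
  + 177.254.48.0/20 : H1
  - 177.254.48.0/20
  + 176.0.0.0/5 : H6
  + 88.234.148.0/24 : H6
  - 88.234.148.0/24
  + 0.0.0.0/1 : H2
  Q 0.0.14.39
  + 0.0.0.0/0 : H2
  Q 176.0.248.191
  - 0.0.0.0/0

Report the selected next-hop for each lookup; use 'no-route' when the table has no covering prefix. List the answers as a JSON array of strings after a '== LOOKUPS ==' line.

Process each operation:
  add 177.254.48.0/20 -> H1 at depth 20
  - 177.254.48.0/20 clear@20
  add 176.0.0.0/5 -> H6 at depth 5
  add 88.234.148.0/24 -> H6 at depth 24
  - 88.234.148.0/24 clear@24
  add 0.0.0.0/1 -> H2 at depth 1
  lookup 0.0.14.39: bits 0 walk d0:-→d1:H2 -> H2
  add 0.0.0.0/0 -> H2 at depth 0
  lookup 176.0.248.191: bits 1011000 walk d0:H2→d1:-→d2:-→d3:-→d4:-→d5:H6→d6:-→d7:- -> H6
  - 0.0.0.0/0 clear@0

== LOOKUPS ==
["H2","H6"]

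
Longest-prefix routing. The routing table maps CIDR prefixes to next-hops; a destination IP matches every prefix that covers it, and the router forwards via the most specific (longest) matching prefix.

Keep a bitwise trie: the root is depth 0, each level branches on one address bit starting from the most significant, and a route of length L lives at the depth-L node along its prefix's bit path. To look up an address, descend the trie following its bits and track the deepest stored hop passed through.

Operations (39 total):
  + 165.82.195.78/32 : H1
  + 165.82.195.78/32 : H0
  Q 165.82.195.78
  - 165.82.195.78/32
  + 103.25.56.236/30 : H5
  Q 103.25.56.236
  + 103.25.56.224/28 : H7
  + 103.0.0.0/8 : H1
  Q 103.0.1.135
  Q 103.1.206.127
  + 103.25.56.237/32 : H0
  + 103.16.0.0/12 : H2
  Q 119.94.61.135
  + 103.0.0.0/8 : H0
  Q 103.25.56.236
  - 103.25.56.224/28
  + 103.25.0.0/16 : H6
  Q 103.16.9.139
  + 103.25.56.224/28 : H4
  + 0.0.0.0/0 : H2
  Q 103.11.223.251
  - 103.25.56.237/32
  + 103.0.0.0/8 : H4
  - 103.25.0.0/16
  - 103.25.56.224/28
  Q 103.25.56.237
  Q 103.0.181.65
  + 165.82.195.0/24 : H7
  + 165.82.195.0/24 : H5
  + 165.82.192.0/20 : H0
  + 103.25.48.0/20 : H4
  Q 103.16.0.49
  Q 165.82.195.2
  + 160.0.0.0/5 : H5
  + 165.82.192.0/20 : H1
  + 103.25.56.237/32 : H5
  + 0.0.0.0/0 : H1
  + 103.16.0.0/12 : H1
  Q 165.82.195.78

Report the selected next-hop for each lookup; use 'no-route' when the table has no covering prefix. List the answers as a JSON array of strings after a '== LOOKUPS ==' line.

Process each operation:
  + 165.82.195.78/32 (H1) depth=32
  + 165.82.195.78/32 (H0) depth=32
  lookup 165.82.195.78: bits 10100101010100101100001101001110 walk d0:-→d1:-→d2:-→d3:-→d4:-→d5:-→d6:-→d7:-→d8:-→d9:-→d10:-→d11:-→d12:-→d13:-→d14:-→d15:-→d16:-→d17:-→d18:-→d19:-→d20:-→d21:-→d22:-→d23:-→d24:-→d25:-→d26:-→d27:-→d28:-→d29:-→d30:-→d31:-→d32:H0 -> H0
  del 165.82.195.78/32 (clear depth 32)
  + 103.25.56.236/30 (H5) depth=30
  lookup 103.25.56.236: bits 011001110001100100111000111011 walk d0:-→d1:-→d2:-→d3:-→d4:-→d5:-→d6:-→d7:-→d8:-→d9:-→d10:-→d11:-→d12:-→d13:-→d14:-→d15:-→d16:-→d17:-→d18:-→d19:-→d20:-→d21:-→d22:-→d23:-→d24:-→d25:-→d26:-→d27:-→d28:-→d29:-→d30:H5 -> H5
  + 103.25.56.224/28 (H7) depth=28
  + 103.0.0.0/8 (H1) depth=8
  lookup 103.0.1.135: bits 01100111000 walk d0:-→d1:-→d2:-→d3:-→d4:-→d5:-→d6:-→d7:-→d8:H1→d9:-→d10:-→d11:- -> H1
  lookup 103.1.206.127: bits 01100111000 walk d0:-→d1:-→d2:-→d3:-→d4:-→d5:-→d6:-→d7:-→d8:H1→d9:-→d10:-→d11:- -> H1
  + 103.25.56.237/32 (H0) depth=32
  + 103.16.0.0/12 (H2) depth=12
  lookup 119.94.61.135: bits 011 walk d0:-→d1:-→d2:-→d3:- -> no-route
  + 103.0.0.0/8 (H0) depth=8
  lookup 103.25.56.236: bits 0110011100011001001110001110110 walk d0:-→d1:-→d2:-→d3:-→d4:-→d5:-→d6:-→d7:-→d8:H0→d9:-→d10:-→d11:-→d12:H2→d13:-→d14:-→d15:-→d16:-→d17:-→d18:-→d19:-→d20:-→d21:-→d22:-→d23:-→d24:-→d25:-→d26:-→d27:-→d28:H7→d29:-→d30:H5→d31:- -> H5
  del 103.25.56.224/28 (clear depth 28)
  + 103.25.0.0/16 (H6) depth=16
  lookup 103.16.9.139: bits 011001110001 walk d0:-→d1:-→d2:-→d3:-→d4:-→d5:-→d6:-→d7:-→d8:H0→d9:-→d10:-→d11:-→d12:H2 -> H2
  + 103.25.56.224/28 (H4) depth=28
  + 0.0.0.0/0 (H2) depth=0
  lookup 103.11.223.251: bits 01100111000 walk d0:H2→d1:-→d2:-→d3:-→d4:-→d5:-→d6:-→d7:-→d8:H0→d9:-→d10:-→d11:- -> H0
  del 103.25.56.237/32 (clear depth 32)
  + 103.0.0.0/8 (H4) depth=8
  del 103.25.0.0/16 (clear depth 16)
  del 103.25.56.224/28 (clear depth 28)
  lookup 103.25.56.237: bits 01100111000110010011100011101101 walk d0:H2→d1:-→d2:-→d3:-→d4:-→d5:-→d6:-→d7:-→d8:H4→d9:-→d10:-→d11:-→d12:H2→d13:-→d14:-→d15:-→d16:-→d17:-→d18:-→d19:-→d20:-→d21:-→d22:-→d23:-→d24:-→d25:-→d26:-→d27:-→d28:-→d29:-→d30:H5→d31:-→d32:- -> H5
  lookup 103.0.181.65: bits 01100111000 walk d0:H2→d1:-→d2:-→d3:-→d4:-→d5:-→d6:-→d7:-→d8:H4→d9:-→d10:-→d11:- -> H4
  + 165.82.195.0/24 (H7) depth=24
  + 165.82.195.0/24 (H5) depth=24
  + 165.82.192.0/20 (H0) depth=20
  + 103.25.48.0/20 (H4) depth=20
  lookup 103.16.0.49: bits 011001110001 walk d0:H2→d1:-→d2:-→d3:-→d4:-→d5:-→d6:-→d7:-→d8:H4→d9:-→d10:-→d11:-→d12:H2 -> H2
  lookup 165.82.195.2: bits 1010010101010010110000110 walk d0:H2→d1:-→d2:-→d3:-→d4:-→d5:-→d6:-→d7:-→d8:-→d9:-→d10:-→d11:-→d12:-→d13:-→d14:-→d15:-→d16:-→d17:-→d18:-→d19:-→d20:H0→d21:-→d22:-→d23:-→d24:H5→d25:- -> H5
  + 160.0.0.0/5 (H5) depth=5
  + 165.82.192.0/20 (H1) depth=20
  + 103.25.56.237/32 (H5) depth=32
  + 0.0.0.0/0 (H1) depth=0
  + 103.16.0.0/12 (H1) depth=12
  lookup 165.82.195.78: bits 10100101010100101100001101001110 walk d0:H1→d1:-→d2:-→d3:-→d4:-→d5:H5→d6:-→d7:-→d8:-→d9:-→d10:-→d11:-→d12:-→d13:-→d14:-→d15:-→d16:-→d17:-→d18:-→d19:-→d20:H1→d21:-→d22:-→d23:-→d24:H5→d25:-→d26:-→d27:-→d28:-→d29:-→d30:-→d31:-→d32:- -> H5

== LOOKUPS ==
["H0","H5","H1","H1","no-route","H5","H2","H0","H5","H4","H2","H5","H5"]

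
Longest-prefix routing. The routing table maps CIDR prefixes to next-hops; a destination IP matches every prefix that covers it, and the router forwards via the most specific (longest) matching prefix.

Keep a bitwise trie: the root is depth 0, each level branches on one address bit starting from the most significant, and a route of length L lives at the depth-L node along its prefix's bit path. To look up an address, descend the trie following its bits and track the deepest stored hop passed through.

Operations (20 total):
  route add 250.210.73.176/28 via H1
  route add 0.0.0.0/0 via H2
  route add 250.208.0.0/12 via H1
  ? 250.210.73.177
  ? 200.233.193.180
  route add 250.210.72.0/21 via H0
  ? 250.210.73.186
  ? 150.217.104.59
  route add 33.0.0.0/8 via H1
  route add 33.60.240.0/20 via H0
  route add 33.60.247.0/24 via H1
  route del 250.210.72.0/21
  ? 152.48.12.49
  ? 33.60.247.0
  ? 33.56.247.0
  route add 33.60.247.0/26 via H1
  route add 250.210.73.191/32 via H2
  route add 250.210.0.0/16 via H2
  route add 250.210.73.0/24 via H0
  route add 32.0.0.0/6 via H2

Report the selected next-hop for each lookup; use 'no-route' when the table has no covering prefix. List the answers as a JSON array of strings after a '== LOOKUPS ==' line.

Trace:
  + 250.210.73.176/28 (H1) depth=28
  + 0.0.0.0/0 (H2) depth=0
  + 250.208.0.0/12 (H1) depth=12
  ? 250.210.73.177  path d0:H2→d1:-→d2:-→d3:-→d4:-→d5:-→d6:-→d7:-→d8:-→d9:-→d10:-→d11:-→d12:H1→d13:-→d14:-→d15:-→d16:-→d17:-→d18:-→d19:-→d20:-→d21:-→d22:-→d23:-→d24:-→d25:-→d26:-→d27:-→d28:H1  best=H1
  ? 200.233.193.180  path d0:H2→d1:-→d2:-  best=H2
  + 250.210.72.0/21 (H0) depth=21
  ? 250.210.73.186  path d0:H2→d1:-→d2:-→d3:-→d4:-→d5:-→d6:-→d7:-→d8:-→d9:-→d10:-→d11:-→d12:H1→d13:-→d14:-→d15:-→d16:-→d17:-→d18:-→d19:-→d20:-→d21:H0→d22:-→d23:-→d24:-→d25:-→d26:-→d27:-→d28:H1  best=H1
  ? 150.217.104.59  path d0:H2→d1:-  best=H2
  + 33.0.0.0/8 (H1) depth=8
  + 33.60.240.0/20 (H0) depth=20
  + 33.60.247.0/24 (H1) depth=24
  del 250.210.72.0/21 (clear depth 21)
  ? 152.48.12.49  path d0:H2→d1:-  best=H2
  ? 33.60.247.0  path d0:H2→d1:-→d2:-→d3:-→d4:-→d5:-→d6:-→d7:-→d8:H1→d9:-→d10:-→d11:-→d12:-→d13:-→d14:-→d15:-→d16:-→d17:-→d18:-→d19:-→d20:H0→d21:-→d22:-→d23:-→d24:H1  best=H1
  ? 33.56.247.0  path d0:H2→d1:-→d2:-→d3:-→d4:-→d5:-→d6:-→d7:-→d8:H1→d9:-→d10:-→d11:-→d12:-→d13:-  best=H1
  + 33.60.247.0/26 (H1) depth=26
  + 250.210.73.191/32 (H2) depth=32
  + 250.210.0.0/16 (H2) depth=16
  + 250.210.73.0/24 (H0) depth=24
  + 32.0.0.0/6 (H2) depth=6

== LOOKUPS ==
["H1","H2","H1","H2","H2","H1","H1"]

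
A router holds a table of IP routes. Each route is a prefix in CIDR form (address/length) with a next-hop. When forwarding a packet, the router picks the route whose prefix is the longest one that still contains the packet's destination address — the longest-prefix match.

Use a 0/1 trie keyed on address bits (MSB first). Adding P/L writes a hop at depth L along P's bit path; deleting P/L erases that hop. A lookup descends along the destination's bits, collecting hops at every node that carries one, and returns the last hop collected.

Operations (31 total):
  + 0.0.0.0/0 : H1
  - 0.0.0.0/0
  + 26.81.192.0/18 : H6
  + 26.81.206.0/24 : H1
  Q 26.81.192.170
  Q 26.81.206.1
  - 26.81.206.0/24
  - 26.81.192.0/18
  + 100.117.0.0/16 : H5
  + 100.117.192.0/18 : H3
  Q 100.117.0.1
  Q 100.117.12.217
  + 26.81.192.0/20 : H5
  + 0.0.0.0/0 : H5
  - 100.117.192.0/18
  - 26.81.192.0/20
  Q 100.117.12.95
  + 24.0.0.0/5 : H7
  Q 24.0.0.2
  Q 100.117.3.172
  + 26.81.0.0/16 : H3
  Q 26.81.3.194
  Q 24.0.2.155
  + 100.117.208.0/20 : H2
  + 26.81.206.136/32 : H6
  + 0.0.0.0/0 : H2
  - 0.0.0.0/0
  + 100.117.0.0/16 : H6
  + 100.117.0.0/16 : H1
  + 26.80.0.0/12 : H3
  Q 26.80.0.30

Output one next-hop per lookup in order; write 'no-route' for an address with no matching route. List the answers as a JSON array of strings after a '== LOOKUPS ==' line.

Process each operation:
  add 0.0.0.0/0 -> H1 at depth 0
  del 0.0.0.0/0 (clear depth 0)
  add 26.81.192.0/18 -> H6 at depth 18
  add 26.81.206.0/24 -> H1 at depth 24
  ? 26.81.192.170  path d0:-→d1:-→d2:-→d3:-→d4:-→d5:-→d6:-→d7:-→d8:-→d9:-→d10:-→d11:-→d12:-→d13:-→d14:-→d15:-→d16:-→d17:-→d18:H6→d19:-→d20:-  best=H6
  ? 26.81.206.1  path d0:-→d1:-→d2:-→d3:-→d4:-→d5:-→d6:-→d7:-→d8:-→d9:-→d10:-→d11:-→d12:-→d13:-→d14:-→d15:-→d16:-→d17:-→d18:H6→d19:-→d20:-→d21:-→d22:-→d23:-→d24:H1  best=H1
  del 26.81.206.0/24 (clear depth 24)
  del 26.81.192.0/18 (clear depth 18)
  add 100.117.0.0/16 -> H5 at depth 16
  add 100.117.192.0/18 -> H3 at depth 18
  ? 100.117.0.1  path d0:-→d1:-→d2:-→d3:-→d4:-→d5:-→d6:-→d7:-→d8:-→d9:-→d10:-→d11:-→d12:-→d13:-→d14:-→d15:-→d16:H5  best=H5
  ? 100.117.12.217  path d0:-→d1:-→d2:-→d3:-→d4:-→d5:-→d6:-→d7:-→d8:-→d9:-→d10:-→d11:-→d12:-→d13:-→d14:-→d15:-→d16:H5  best=H5
  add 26.81.192.0/20 -> H5 at depth 20
  add 0.0.0.0/0 -> H5 at depth 0
  del 100.117.192.0/18 (clear depth 18)
  del 26.81.192.0/20 (clear depth 20)
  ? 100.117.12.95  path d0:H5→d1:-→d2:-→d3:-→d4:-→d5:-→d6:-→d7:-→d8:-→d9:-→d10:-→d11:-→d12:-→d13:-→d14:-→d15:-→d16:H5  best=H5
  add 24.0.0.0/5 -> H7 at depth 5
  ? 24.0.0.2  path d0:H5→d1:-→d2:-→d3:-→d4:-→d5:H7→d6:-  best=H7
  ? 100.117.3.172  path d0:H5→d1:-→d2:-→d3:-→d4:-→d5:-→d6:-→d7:-→d8:-→d9:-→d10:-→d11:-→d12:-→d13:-→d14:-→d15:-→d16:H5  best=H5
  add 26.81.0.0/16 -> H3 at depth 16
  ? 26.81.3.194  path d0:H5→d1:-→d2:-→d3:-→d4:-→d5:H7→d6:-→d7:-→d8:-→d9:-→d10:-→d11:-→d12:-→d13:-→d14:-→d15:-→d16:H3  best=H3
  ? 24.0.2.155  path d0:H5→d1:-→d2:-→d3:-→d4:-→d5:H7→d6:-  best=H7
  add 100.117.208.0/20 -> H2 at depth 20
  add 26.81.206.136/32 -> H6 at depth 32
  add 0.0.0.0/0 -> H2 at depth 0
  del 0.0.0.0/0 (clear depth 0)
  add 100.117.0.0/16 -> H6 at depth 16
  add 100.117.0.0/16 -> H1 at depth 16
  add 26.80.0.0/12 -> H3 at depth 12
  ? 26.80.0.30  path d0:-→d1:-→d2:-→d3:-→d4:-→d5:H7→d6:-→d7:-→d8:-→d9:-→d10:-→d11:-→d12:H3→d13:-→d14:-→d15:-  best=H3

== LOOKUPS ==
["H6","H1","H5","H5","H5","H7","H5","H3","H7","H3"]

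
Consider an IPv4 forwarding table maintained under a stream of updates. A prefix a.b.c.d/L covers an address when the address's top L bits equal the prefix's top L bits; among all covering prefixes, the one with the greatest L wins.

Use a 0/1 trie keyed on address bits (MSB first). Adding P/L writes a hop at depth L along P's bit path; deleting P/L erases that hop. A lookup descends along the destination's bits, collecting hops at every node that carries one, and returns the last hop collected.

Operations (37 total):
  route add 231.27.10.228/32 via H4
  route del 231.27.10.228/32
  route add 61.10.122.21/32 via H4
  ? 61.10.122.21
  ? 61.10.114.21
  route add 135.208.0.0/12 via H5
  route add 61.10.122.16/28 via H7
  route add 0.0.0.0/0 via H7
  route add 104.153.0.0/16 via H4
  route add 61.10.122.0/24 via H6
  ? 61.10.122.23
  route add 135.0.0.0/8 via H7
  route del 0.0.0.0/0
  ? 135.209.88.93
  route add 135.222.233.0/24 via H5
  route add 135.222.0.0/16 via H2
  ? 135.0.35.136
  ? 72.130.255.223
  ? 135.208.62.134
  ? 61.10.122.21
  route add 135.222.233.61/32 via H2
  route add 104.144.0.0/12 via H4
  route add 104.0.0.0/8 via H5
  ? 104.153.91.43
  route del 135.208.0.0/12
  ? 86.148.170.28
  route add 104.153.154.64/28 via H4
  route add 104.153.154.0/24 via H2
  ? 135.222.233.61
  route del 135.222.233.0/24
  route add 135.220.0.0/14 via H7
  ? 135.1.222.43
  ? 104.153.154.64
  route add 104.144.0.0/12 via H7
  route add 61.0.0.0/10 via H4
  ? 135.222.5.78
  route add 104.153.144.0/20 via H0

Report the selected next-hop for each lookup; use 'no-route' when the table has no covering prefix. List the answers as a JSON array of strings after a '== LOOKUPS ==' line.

Process each operation:
  + 231.27.10.228/32 (H4) depth=32
  del 231.27.10.228/32 (clear depth 32)
  + 61.10.122.21/32 (H4) depth=32
  Q 61.10.122.21: descend 00111101000010100111101000010101 ; hops seen [H4] ; pick H4
  Q 61.10.114.21: descend 00111101000010100111 ; hops seen [∅] ; pick no-route
  + 135.208.0.0/12 (H5) depth=12
  + 61.10.122.16/28 (H7) depth=28
  + 0.0.0.0/0 (H7) depth=0
  + 104.153.0.0/16 (H4) depth=16
  + 61.10.122.0/24 (H6) depth=24
  Q 61.10.122.23: descend 001111010000101001111010000101 ; hops seen [H7,H6,H7] ; pick H7
  + 135.0.0.0/8 (H7) depth=8
  del 0.0.0.0/0 (clear depth 0)
  Q 135.209.88.93: descend 100001111101 ; hops seen [H7,H5] ; pick H5
  + 135.222.233.0/24 (H5) depth=24
  + 135.222.0.0/16 (H2) depth=16
  Q 135.0.35.136: descend 10000111 ; hops seen [H7] ; pick H7
  Q 72.130.255.223: descend 01 ; hops seen [∅] ; pick no-route
  Q 135.208.62.134: descend 100001111101 ; hops seen [H7,H5] ; pick H5
  Q 61.10.122.21: descend 00111101000010100111101000010101 ; hops seen [H6,H7,H4] ; pick H4
  + 135.222.233.61/32 (H2) depth=32
  + 104.144.0.0/12 (H4) depth=12
  + 104.0.0.0/8 (H5) depth=8
  Q 104.153.91.43: descend 0110100010011001 ; hops seen [H5,H4,H4] ; pick H4
  del 135.208.0.0/12 (clear depth 12)
  Q 86.148.170.28: descend 01 ; hops seen [∅] ; pick no-route
  + 104.153.154.64/28 (H4) depth=28
  + 104.153.154.0/24 (H2) depth=24
  Q 135.222.233.61: descend 10000111110111101110100100111101 ; hops seen [H7,H2,H5,H2] ; pick H2
  del 135.222.233.0/24 (clear depth 24)
  + 135.220.0.0/14 (H7) depth=14
  Q 135.1.222.43: descend 10000111 ; hops seen [H7] ; pick H7
  Q 104.153.154.64: descend 0110100010011001100110100100 ; hops seen [H5,H4,H4,H2,H4] ; pick H4
  + 104.144.0.0/12 (H7) depth=12
  + 61.0.0.0/10 (H4) depth=10
  Q 135.222.5.78: descend 1000011111011110 ; hops seen [H7,H7,H2] ; pick H2
  + 104.153.144.0/20 (H0) depth=20

== LOOKUPS ==
["H4","no-route","H7","H5","H7","no-route","H5","H4","H4","no-route","H2","H7","H4","H2"]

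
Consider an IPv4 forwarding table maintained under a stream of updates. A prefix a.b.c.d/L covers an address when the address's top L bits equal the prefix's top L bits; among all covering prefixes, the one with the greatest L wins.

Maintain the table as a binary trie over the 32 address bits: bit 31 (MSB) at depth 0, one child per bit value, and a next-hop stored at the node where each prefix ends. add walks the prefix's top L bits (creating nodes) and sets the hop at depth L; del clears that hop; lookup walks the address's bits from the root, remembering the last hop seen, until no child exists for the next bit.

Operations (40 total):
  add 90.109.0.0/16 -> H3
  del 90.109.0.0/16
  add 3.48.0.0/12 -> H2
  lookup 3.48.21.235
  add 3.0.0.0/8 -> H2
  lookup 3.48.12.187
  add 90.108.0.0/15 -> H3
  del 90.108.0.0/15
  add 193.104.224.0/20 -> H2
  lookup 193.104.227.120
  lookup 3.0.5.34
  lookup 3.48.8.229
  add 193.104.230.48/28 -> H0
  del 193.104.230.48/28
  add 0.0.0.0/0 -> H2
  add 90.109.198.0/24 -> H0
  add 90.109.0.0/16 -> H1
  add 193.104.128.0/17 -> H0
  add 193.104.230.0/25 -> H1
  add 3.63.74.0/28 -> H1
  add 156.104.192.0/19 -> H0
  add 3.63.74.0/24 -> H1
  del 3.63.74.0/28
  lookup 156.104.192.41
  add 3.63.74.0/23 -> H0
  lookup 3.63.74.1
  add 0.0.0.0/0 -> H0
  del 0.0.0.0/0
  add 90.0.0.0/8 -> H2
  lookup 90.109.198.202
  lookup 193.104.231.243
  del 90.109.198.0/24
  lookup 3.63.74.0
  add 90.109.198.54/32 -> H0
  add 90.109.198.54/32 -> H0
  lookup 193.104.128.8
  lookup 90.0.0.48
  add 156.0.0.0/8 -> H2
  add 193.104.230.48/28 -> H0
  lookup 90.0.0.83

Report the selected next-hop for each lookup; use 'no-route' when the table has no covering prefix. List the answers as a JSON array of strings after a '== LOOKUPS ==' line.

Process each operation:
  add 90.109.0.0/16 -> H3 at depth 16
  - 90.109.0.0/16 clear@16
  add 3.48.0.0/12 -> H2 at depth 12
  lookup 3.48.21.235: bits 000000110011 walk d0:-→d1:-→d2:-→d3:-→d4:-→d5:-→d6:-→d7:-→d8:-→d9:-→d10:-→d11:-→d12:H2 -> H2
  add 3.0.0.0/8 -> H2 at depth 8
  lookup 3.48.12.187: bits 000000110011 walk d0:-→d1:-→d2:-→d3:-→d4:-→d5:-→d6:-→d7:-→d8:H2→d9:-→d10:-→d11:-→d12:H2 -> H2
  add 90.108.0.0/15 -> H3 at depth 15
  - 90.108.0.0/15 clear@15
  add 193.104.224.0/20 -> H2 at depth 20
  lookup 193.104.227.120: bits 11000001011010001110 walk d0:-→d1:-→d2:-→d3:-→d4:-→d5:-→d6:-→d7:-→d8:-→d9:-→d10:-→d11:-→d12:-→d13:-→d14:-→d15:-→d16:-→d17:-→d18:-→d19:-→d20:H2 -> H2
  lookup 3.0.5.34: bits 0000001100 walk d0:-→d1:-→d2:-→d3:-→d4:-→d5:-→d6:-→d7:-→d8:H2→d9:-→d10:- -> H2
  lookup 3.48.8.229: bits 000000110011 walk d0:-→d1:-→d2:-→d3:-→d4:-→d5:-→d6:-→d7:-→d8:H2→d9:-→d10:-→d11:-→d12:H2 -> H2
  add 193.104.230.48/28 -> H0 at depth 28
  - 193.104.230.48/28 clear@28
  add 0.0.0.0/0 -> H2 at depth 0
  add 90.109.198.0/24 -> H0 at depth 24
  add 90.109.0.0/16 -> H1 at depth 16
  add 193.104.128.0/17 -> H0 at depth 17
  add 193.104.230.0/25 -> H1 at depth 25
  add 3.63.74.0/28 -> H1 at depth 28
  add 156.104.192.0/19 -> H0 at depth 19
  add 3.63.74.0/24 -> H1 at depth 24
  - 3.63.74.0/28 clear@28
  lookup 156.104.192.41: bits 1001110001101000110 walk d0:H2→d1:-→d2:-→d3:-→d4:-→d5:-→d6:-→d7:-→d8:-→d9:-→d10:-→d11:-→d12:-→d13:-→d14:-→d15:-→d16:-→d17:-→d18:-→d19:H0 -> H0
  add 3.63.74.0/23 -> H0 at depth 23
  lookup 3.63.74.1: bits 0000001100111111010010100000 walk d0:H2→d1:-→d2:-→d3:-→d4:-→d5:-→d6:-→d7:-→d8:H2→d9:-→d10:-→d11:-→d12:H2→d13:-→d14:-→d15:-→d16:-→d17:-→d18:-→d19:-→d20:-→d21:-→d22:-→d23:H0→d24:H1→d25:-→d26:-→d27:-→d28:- -> H1
  add 0.0.0.0/0 -> H0 at depth 0
  - 0.0.0.0/0 clear@0
  add 90.0.0.0/8 -> H2 at depth 8
  lookup 90.109.198.202: bits 010110100110110111000110 walk d0:-→d1:-→d2:-→d3:-→d4:-→d5:-→d6:-→d7:-→d8:H2→d9:-→d10:-→d11:-→d12:-→d13:-→d14:-→d15:-→d16:H1→d17:-→d18:-→d19:-→d20:-→d21:-→d22:-→d23:-→d24:H0 -> H0
  lookup 193.104.231.243: bits 11000001011010001110011 walk d0:-→d1:-→d2:-→d3:-→d4:-→d5:-→d6:-→d7:-→d8:-→d9:-→d10:-→d11:-→d12:-→d13:-→d14:-→d15:-→d16:-→d17:H0→d18:-→d19:-→d20:H2→d21:-→d22:-→d23:- -> H2
  - 90.109.198.0/24 clear@24
  lookup 3.63.74.0: bits 0000001100111111010010100000 walk d0:-→d1:-→d2:-→d3:-→d4:-→d5:-→d6:-→d7:-→d8:H2→d9:-→d10:-→d11:-→d12:H2→d13:-→d14:-→d15:-→d16:-→d17:-→d18:-→d19:-→d20:-→d21:-→d22:-→d23:H0→d24:H1→d25:-→d26:-→d27:-→d28:- -> H1
  add 90.109.198.54/32 -> H0 at depth 32
  add 90.109.198.54/32 -> H0 at depth 32
  lookup 193.104.128.8: bits 11000001011010001 walk d0:-→d1:-→d2:-→d3:-→d4:-→d5:-→d6:-→d7:-→d8:-→d9:-→d10:-→d11:-→d12:-→d13:-→d14:-→d15:-→d16:-→d17:H0 -> H0
  lookup 90.0.0.48: bits 010110100 walk d0:-→d1:-→d2:-→d3:-→d4:-→d5:-→d6:-→d7:-→d8:H2→d9:- -> H2
  add 156.0.0.0/8 -> H2 at depth 8
  add 193.104.230.48/28 -> H0 at depth 28
  lookup 90.0.0.83: bits 010110100 walk d0:-→d1:-→d2:-→d3:-→d4:-→d5:-→d6:-→d7:-→d8:H2→d9:- -> H2

== LOOKUPS ==
["H2","H2","H2","H2","H2","H0","H1","H0","H2","H1","H0","H2","H2"]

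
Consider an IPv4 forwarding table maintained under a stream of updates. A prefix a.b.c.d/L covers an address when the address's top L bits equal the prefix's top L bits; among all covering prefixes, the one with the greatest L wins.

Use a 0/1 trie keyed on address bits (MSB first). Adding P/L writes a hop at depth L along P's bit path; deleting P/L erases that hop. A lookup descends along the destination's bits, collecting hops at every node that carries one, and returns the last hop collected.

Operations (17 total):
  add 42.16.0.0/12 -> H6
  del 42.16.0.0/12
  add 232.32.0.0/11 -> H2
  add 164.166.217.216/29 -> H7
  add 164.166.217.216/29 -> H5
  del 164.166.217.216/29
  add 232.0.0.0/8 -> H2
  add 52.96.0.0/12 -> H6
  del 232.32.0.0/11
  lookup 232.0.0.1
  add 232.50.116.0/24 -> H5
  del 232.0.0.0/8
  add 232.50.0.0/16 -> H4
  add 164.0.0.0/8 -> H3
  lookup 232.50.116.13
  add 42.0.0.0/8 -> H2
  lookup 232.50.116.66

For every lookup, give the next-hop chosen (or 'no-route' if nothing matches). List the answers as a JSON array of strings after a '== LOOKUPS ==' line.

Process each operation:
  add 42.16.0.0/12 -> H6 at depth 12
  - 42.16.0.0/12 clear@12
  add 232.32.0.0/11 -> H2 at depth 11
  add 164.166.217.216/29 -> H7 at depth 29
  add 164.166.217.216/29 -> H5 at depth 29
  - 164.166.217.216/29 clear@29
  add 232.0.0.0/8 -> H2 at depth 8
  add 52.96.0.0/12 -> H6 at depth 12
  - 232.32.0.0/11 clear@11
  lookup 232.0.0.1: bits 1110100000 walk d0:-→d1:-→d2:-→d3:-→d4:-→d5:-→d6:-→d7:-→d8:H2→d9:-→d10:- -> H2
  add 232.50.116.0/24 -> H5 at depth 24
  - 232.0.0.0/8 clear@8
  add 232.50.0.0/16 -> H4 at depth 16
  add 164.0.0.0/8 -> H3 at depth 8
  lookup 232.50.116.13: bits 111010000011001001110100 walk d0:-→d1:-→d2:-→d3:-→d4:-→d5:-→d6:-→d7:-→d8:-→d9:-→d10:-→d11:-→d12:-→d13:-→d14:-→d15:-→d16:H4→d17:-→d18:-→d19:-→d20:-→d21:-→d22:-→d23:-→d24:H5 -> H5
  add 42.0.0.0/8 -> H2 at depth 8
  lookup 232.50.116.66: bits 111010000011001001110100 walk d0:-→d1:-→d2:-→d3:-→d4:-→d5:-→d6:-→d7:-→d8:-→d9:-→d10:-→d11:-→d12:-→d13:-→d14:-→d15:-→d16:H4→d17:-→d18:-→d19:-→d20:-→d21:-→d22:-→d23:-→d24:H5 -> H5

== LOOKUPS ==
["H2","H5","H5"]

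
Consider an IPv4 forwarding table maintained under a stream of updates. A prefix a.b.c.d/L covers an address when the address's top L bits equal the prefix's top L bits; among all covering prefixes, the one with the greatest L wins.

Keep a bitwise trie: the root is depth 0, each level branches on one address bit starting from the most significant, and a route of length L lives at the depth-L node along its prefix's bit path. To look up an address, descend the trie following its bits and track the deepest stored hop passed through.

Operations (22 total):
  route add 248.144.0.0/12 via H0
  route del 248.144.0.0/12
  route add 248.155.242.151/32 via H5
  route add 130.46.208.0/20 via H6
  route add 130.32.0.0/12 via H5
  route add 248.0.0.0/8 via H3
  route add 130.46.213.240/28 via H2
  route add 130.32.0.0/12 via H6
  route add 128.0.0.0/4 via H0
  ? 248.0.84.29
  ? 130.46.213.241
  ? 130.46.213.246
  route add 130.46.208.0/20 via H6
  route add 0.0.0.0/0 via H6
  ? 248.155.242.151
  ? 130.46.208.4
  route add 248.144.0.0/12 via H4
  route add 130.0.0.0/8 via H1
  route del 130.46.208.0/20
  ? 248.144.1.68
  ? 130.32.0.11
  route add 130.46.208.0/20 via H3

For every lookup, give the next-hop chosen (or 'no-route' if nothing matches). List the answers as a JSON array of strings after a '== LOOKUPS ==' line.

Process each operation:
  + 248.144.0.0/12 (H0) depth=12
  del 248.144.0.0/12 (clear depth 12)
  + 248.155.242.151/32 (H5) depth=32
  + 130.46.208.0/20 (H6) depth=20
  + 130.32.0.0/12 (H5) depth=12
  + 248.0.0.0/8 (H3) depth=8
  + 130.46.213.240/28 (H2) depth=28
  + 130.32.0.0/12 (H6) depth=12
  + 128.0.0.0/4 (H0) depth=4
  Q 248.0.84.29: descend 11111000 ; hops seen [H3] ; pick H3
  Q 130.46.213.241: descend 1000001000101110110101011111 ; hops seen [H0,H6,H6,H2] ; pick H2
  Q 130.46.213.246: descend 1000001000101110110101011111 ; hops seen [H0,H6,H6,H2] ; pick H2
  + 130.46.208.0/20 (H6) depth=20
  + 0.0.0.0/0 (H6) depth=0
  Q 248.155.242.151: descend 11111000100110111111001010010111 ; hops seen [H6,H3,H5] ; pick H5
  Q 130.46.208.4: descend 100000100010111011010 ; hops seen [H6,H0,H6,H6] ; pick H6
  + 248.144.0.0/12 (H4) depth=12
  + 130.0.0.0/8 (H1) depth=8
  del 130.46.208.0/20 (clear depth 20)
  Q 248.144.1.68: descend 111110001001 ; hops seen [H6,H3,H4] ; pick H4
  Q 130.32.0.11: descend 100000100010 ; hops seen [H6,H0,H1,H6] ; pick H6
  + 130.46.208.0/20 (H3) depth=20

== LOOKUPS ==
["H3","H2","H2","H5","H6","H4","H6"]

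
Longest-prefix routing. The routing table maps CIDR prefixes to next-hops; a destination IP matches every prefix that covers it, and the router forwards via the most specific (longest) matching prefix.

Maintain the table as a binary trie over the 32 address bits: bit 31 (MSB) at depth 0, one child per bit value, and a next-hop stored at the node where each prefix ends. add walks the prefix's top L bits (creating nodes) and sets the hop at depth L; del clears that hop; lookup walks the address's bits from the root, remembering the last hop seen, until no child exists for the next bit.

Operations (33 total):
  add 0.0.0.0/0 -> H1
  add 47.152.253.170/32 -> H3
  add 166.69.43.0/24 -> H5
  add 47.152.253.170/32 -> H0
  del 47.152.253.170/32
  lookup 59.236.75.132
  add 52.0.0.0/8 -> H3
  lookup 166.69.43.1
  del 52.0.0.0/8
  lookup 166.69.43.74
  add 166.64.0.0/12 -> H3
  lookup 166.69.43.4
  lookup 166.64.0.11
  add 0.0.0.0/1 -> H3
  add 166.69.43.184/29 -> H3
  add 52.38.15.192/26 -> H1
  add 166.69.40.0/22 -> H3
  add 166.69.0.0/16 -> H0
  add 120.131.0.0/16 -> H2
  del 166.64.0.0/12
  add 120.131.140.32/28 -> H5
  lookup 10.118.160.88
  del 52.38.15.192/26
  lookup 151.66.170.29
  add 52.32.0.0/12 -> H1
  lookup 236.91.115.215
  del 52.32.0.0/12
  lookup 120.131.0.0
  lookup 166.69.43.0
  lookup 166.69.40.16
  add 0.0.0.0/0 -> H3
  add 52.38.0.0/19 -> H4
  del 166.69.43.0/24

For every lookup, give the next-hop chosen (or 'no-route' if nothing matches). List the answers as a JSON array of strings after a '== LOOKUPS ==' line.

Apply in order:
  + 0.0.0.0/0 (H1) depth=0
  + 47.152.253.170/32 (H3) depth=32
  + 166.69.43.0/24 (H5) depth=24
  + 47.152.253.170/32 (H0) depth=32
  - 47.152.253.170/32 clear@32
  lookup 59.236.75.132: bits 001 walk d0:H1→d1:-→d2:-→d3:- -> H1
  + 52.0.0.0/8 (H3) depth=8
  lookup 166.69.43.1: bits 101001100100010100101011 walk d0:H1→d1:-→d2:-→d3:-→d4:-→d5:-→d6:-→d7:-→d8:-→d9:-→d10:-→d11:-→d12:-→d13:-→d14:-→d15:-→d16:-→d17:-→d18:-→d19:-→d20:-→d21:-→d22:-→d23:-→d24:H5 -> H5
  - 52.0.0.0/8 clear@8
  lookup 166.69.43.74: bits 101001100100010100101011 walk d0:H1→d1:-→d2:-→d3:-→d4:-→d5:-→d6:-→d7:-→d8:-→d9:-→d10:-→d11:-→d12:-→d13:-→d14:-→d15:-→d16:-→d17:-→d18:-→d19:-→d20:-→d21:-→d22:-→d23:-→d24:H5 -> H5
  + 166.64.0.0/12 (H3) depth=12
  lookup 166.69.43.4: bits 101001100100010100101011 walk d0:H1→d1:-→d2:-→d3:-→d4:-→d5:-→d6:-→d7:-→d8:-→d9:-→d10:-→d11:-→d12:H3→d13:-→d14:-→d15:-→d16:-→d17:-→d18:-→d19:-→d20:-→d21:-→d22:-→d23:-→d24:H5 -> H5
  lookup 166.64.0.11: bits 1010011001000 walk d0:H1→d1:-→d2:-→d3:-→d4:-→d5:-→d6:-→d7:-→d8:-→d9:-→d10:-→d11:-→d12:H3→d13:- -> H3
  + 0.0.0.0/1 (H3) depth=1
  + 166.69.43.184/29 (H3) depth=29
  + 52.38.15.192/26 (H1) depth=26
  + 166.69.40.0/22 (H3) depth=22
  + 166.69.0.0/16 (H0) depth=16
  + 120.131.0.0/16 (H2) depth=16
  - 166.64.0.0/12 clear@12
  + 120.131.140.32/28 (H5) depth=28
  lookup 10.118.160.88: bits 00 walk d0:H1→d1:H3→d2:- -> H3
  - 52.38.15.192/26 clear@26
  lookup 151.66.170.29: bits 10 walk d0:H1→d1:-→d2:- -> H1
  + 52.32.0.0/12 (H1) depth=12
  lookup 236.91.115.215: bits 1 walk d0:H1→d1:- -> H1
  - 52.32.0.0/12 clear@12
  lookup 120.131.0.0: bits 0111100010000011 walk d0:H1→d1:H3→d2:-→d3:-→d4:-→d5:-→d6:-→d7:-→d8:-→d9:-→d10:-→d11:-→d12:-→d13:-→d14:-→d15:-→d16:H2 -> H2
  lookup 166.69.43.0: bits 101001100100010100101011 walk d0:H1→d1:-→d2:-→d3:-→d4:-→d5:-→d6:-→d7:-→d8:-→d9:-→d10:-→d11:-→d12:-→d13:-→d14:-→d15:-→d16:H0→d17:-→d18:-→d19:-→d20:-→d21:-→d22:H3→d23:-→d24:H5 -> H5
  lookup 166.69.40.16: bits 1010011001000101001010 walk d0:H1→d1:-→d2:-→d3:-→d4:-→d5:-→d6:-→d7:-→d8:-→d9:-→d10:-→d11:-→d12:-→d13:-→d14:-→d15:-→d16:H0→d17:-→d18:-→d19:-→d20:-→d21:-→d22:H3 -> H3
  + 0.0.0.0/0 (H3) depth=0
  + 52.38.0.0/19 (H4) depth=19
  - 166.69.43.0/24 clear@24

== LOOKUPS ==
["H1","H5","H5","H5","H3","H3","H1","H1","H2","H5","H3"]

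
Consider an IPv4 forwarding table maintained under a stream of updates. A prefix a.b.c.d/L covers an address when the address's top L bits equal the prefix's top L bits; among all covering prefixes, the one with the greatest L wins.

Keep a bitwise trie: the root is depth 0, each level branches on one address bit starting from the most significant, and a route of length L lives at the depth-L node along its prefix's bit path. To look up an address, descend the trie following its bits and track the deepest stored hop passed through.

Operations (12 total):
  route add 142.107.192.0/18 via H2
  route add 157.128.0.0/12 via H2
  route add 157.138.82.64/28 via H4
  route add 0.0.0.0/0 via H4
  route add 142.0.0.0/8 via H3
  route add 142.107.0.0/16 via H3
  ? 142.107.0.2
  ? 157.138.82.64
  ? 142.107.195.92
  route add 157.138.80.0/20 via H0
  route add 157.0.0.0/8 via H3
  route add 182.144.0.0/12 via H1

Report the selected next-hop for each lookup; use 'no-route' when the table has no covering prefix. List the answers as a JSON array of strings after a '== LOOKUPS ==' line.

Process each operation:
  add 142.107.192.0/18 -> H2 at depth 18
  add 157.128.0.0/12 -> H2 at depth 12
  add 157.138.82.64/28 -> H4 at depth 28
  add 0.0.0.0/0 -> H4 at depth 0
  add 142.0.0.0/8 -> H3 at depth 8
  add 142.107.0.0/16 -> H3 at depth 16
  lookup 142.107.0.2: bits 1000111001101011 walk d0:H4→d1:-→d2:-→d3:-→d4:-→d5:-→d6:-→d7:-→d8:H3→d9:-→d10:-→d11:-→d12:-→d13:-→d14:-→d15:-→d16:H3 -> H3
  lookup 157.138.82.64: bits 1001110110001010010100100100 walk d0:H4→d1:-→d2:-→d3:-→d4:-→d5:-→d6:-→d7:-→d8:-→d9:-→d10:-→d11:-→d12:H2→d13:-→d14:-→d15:-→d16:-→d17:-→d18:-→d19:-→d20:-→d21:-→d22:-→d23:-→d24:-→d25:-→d26:-→d27:-→d28:H4 -> H4
  lookup 142.107.195.92: bits 100011100110101111 walk d0:H4→d1:-→d2:-→d3:-→d4:-→d5:-→d6:-→d7:-→d8:H3→d9:-→d10:-→d11:-→d12:-→d13:-→d14:-→d15:-→d16:H3→d17:-→d18:H2 -> H2
  add 157.138.80.0/20 -> H0 at depth 20
  add 157.0.0.0/8 -> H3 at depth 8
  add 182.144.0.0/12 -> H1 at depth 12

== LOOKUPS ==
["H3","H4","H2"]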